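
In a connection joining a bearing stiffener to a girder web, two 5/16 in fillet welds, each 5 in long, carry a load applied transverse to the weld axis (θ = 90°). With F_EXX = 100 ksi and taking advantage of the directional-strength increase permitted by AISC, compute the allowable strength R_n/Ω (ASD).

R_n/Ω ≈ 99.4 kips

t_e = 0.707 × 0.3125 = 0.2209 in; A_we = 0.2209 × 10 = 2.209 in².
Directional factor: 1.0 + 0.5 sin^1.5(90°) = 1.5.
F_nw = 0.6 × 100 × 1.5 = 90 ksi.
R_n/Ω = (90 × 2.209) / 2.0 = 99.42 kips.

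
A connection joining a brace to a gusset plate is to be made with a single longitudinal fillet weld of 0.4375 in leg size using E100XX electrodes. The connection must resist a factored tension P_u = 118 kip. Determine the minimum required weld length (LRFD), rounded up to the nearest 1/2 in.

L = 8.5 in

E100XX → F_EXX = 100 ksi.
Throat t_e = 0.707 × 0.4375 = 0.3093 in.
φr_n = 0.75 × 0.6 × 100 × 0.3093 = 13.92 kip/in.
L_req = P_u / φr_n = 118 / 13.92 = 8.478 in total.
Round up → use L = 8.5 in.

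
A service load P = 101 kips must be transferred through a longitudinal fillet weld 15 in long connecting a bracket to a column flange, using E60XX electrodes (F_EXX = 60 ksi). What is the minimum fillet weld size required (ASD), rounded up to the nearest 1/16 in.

Total weld length L = 15 in.
Required throat t_e = P × Ω / (0.6 F_EXX × L) = 101 × 2.0 / (0.6 × 60 × 15) = 0.3741 in.
Required leg w = t_e / 0.707 = 0.5291 in → use 9/16 in.

w = 9/16 in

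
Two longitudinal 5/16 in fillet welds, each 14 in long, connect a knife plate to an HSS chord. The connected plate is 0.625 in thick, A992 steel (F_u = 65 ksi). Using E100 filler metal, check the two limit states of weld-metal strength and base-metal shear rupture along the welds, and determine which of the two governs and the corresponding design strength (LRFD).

φR_n ≈ 278 kip (weld metal governs)

E100XX → F_EXX = 100 ksi.
t_e = 0.707 × 0.3125 = 0.2209 in; L = 28 in.
Weld metal: φR_n = 0.75 × 0.6 × 100 × 0.2209 × 28 = 278.4 kip.
Base metal (shear rupture): φR_n = 0.75 × 0.6 × 65 × 0.625 × 28 = 511.9 kip.
Governing: weld metal.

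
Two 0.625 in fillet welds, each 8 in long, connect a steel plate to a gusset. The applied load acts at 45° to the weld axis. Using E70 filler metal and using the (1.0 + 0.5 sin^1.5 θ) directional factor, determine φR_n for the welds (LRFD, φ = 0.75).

E70XX → F_EXX = 70 ksi.
t_e = 0.707 × 0.625 = 0.4419 in; A_we = 0.4419 × 16 = 7.07 in².
Directional factor: 1.0 + 0.5 sin^1.5(45°) = 1.297.
F_nw = 0.6 × 70 × 1.297 = 54.49 ksi.
φR_n = 0.75 × 54.49 × 7.07 = 288.9 kip.

φR_n ≈ 289 kip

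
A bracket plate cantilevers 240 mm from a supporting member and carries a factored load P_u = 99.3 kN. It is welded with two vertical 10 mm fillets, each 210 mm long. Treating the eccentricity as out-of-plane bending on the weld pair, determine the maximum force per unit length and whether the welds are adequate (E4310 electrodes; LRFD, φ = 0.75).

E43XX → F_EXX = 430 MPa.
L_w = 2 × 210 = 420 mm; section modulus (unit throat) S = 2 × L²/6 = 14700 mm².
Direct shear f_v = P/L_w = 99.3×10³/420 = 236.4 N/mm.
Moment M = P × e = 99.3×10³ × 240 = 23832000 N·mm; bending f_b = M/S = 1621 N/mm.
f_max = √(f_v² + f_b²) = √(236.4² + 1621²) = 1638 N/mm.
φr_n = 0.75 × 0.6 × 430 × (0.707 × 10) = 1368 N/mm → NOT adequate.

f_max ≈ 1640 N/mm; NOT adequate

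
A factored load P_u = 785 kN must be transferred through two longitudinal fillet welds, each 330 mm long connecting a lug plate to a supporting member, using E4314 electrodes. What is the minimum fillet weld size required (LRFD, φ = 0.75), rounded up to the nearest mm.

w = 9 mm

E43XX → F_EXX = 430 MPa.
Total weld length L = 660 mm.
Required throat t_e = P_u / (φ × 0.6 F_EXX × L) = 785 / (0.75 × 0.6 × 430 × 660 × 10⁻³) = 6.147 mm.
Required leg w = t_e / 0.707 = 8.694 mm → use 9 mm.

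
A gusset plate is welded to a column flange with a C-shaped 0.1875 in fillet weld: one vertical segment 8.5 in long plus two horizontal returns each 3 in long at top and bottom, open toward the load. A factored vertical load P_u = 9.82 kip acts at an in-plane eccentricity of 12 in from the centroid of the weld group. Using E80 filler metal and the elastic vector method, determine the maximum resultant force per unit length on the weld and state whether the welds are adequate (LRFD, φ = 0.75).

E80XX → F_EXX = 80 ksi.
Total weld length L_w = 14.5 in. Treat welds as unit-width lines.
Centroid: x̄ = 2×3×1.5 / 14.5 = 0.6207 in from the vertical weld.
Polar moment about centroid: J = I_x + I_y = [8.5³/12 + 2×3×4.25²] + [8.5×0.6207² + 2(3³/12 + 3×0.8793²)] = 172 in³.
Direct shear f_v = P/L_w = 9.82 / 14.5 = 0.6772 kip/in (vertical).
Torsion M = P·e = 9.82 × 12 = 117.84 kip·in.
Critical point at (x, y) = (2.379, 4.25) from centroid. f_tx = M·y/J = 2.912 kip/in; f_ty = M·x/J = 1.63 kip/in.
Resultant f_max = √[f_tx² + (f_v + f_ty)²] = √[2.912² + (0.6772 + 1.63)²] = 3.716 kip/in.
Capacity per unit length: φr_n = 0.75 × 0.6 × 80 × (0.707 × 0.1875) = 4.772 kip/in.
3.716 ≤ 4.772 → adequate.

f_max ≈ 3.72 kip/in; adequate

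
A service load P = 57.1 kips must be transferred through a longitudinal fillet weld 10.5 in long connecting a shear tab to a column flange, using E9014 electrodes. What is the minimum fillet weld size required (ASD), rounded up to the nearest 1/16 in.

E90XX → F_EXX = 90 ksi.
Total weld length L = 10.5 in.
Required throat t_e = P × Ω / (0.6 F_EXX × L) = 57.1 × 2.0 / (0.6 × 90 × 10.5) = 0.2014 in.
Required leg w = t_e / 0.707 = 0.2849 in → use 5/16 in.

w = 5/16 in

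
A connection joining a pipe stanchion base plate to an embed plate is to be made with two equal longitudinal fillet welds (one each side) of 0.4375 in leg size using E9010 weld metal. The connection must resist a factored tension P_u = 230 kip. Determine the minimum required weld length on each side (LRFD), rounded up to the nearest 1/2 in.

L = 9.5 in on each side

E90XX → F_EXX = 90 ksi.
Throat t_e = 0.707 × 0.4375 = 0.3093 in.
φr_n = 0.75 × 0.6 × 90 × 0.3093 = 12.53 kip/in.
L_req = P_u / φr_n = 230 / 12.53 = 18.36 in total.
Per side: 18.36 / 2 = 9.18 in.
Round up → use L = 9.5 in on each side.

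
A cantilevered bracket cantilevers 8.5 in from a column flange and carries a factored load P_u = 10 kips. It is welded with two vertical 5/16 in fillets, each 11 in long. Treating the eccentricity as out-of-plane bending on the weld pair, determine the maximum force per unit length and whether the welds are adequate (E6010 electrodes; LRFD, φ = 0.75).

f_max ≈ 2.16 kip/in; adequate

E60XX → F_EXX = 60 ksi.
L_w = 2 × 11 = 22 in; section modulus (unit throat) S = 2 × L²/6 = 40.33 in².
Direct shear f_v = P/L_w = 10/22 = 0.4545 kip/in.
Moment M = P × e = 10 × 8.5 = 85 kip·in; bending f_b = M/S = 2.107 kip/in.
f_max = √(f_v² + f_b²) = √(0.4545² + 2.107²) = 2.156 kip/in.
φr_n = 0.75 × 0.6 × 60 × (0.707 × 0.3125) = 5.965 kip/in → adequate.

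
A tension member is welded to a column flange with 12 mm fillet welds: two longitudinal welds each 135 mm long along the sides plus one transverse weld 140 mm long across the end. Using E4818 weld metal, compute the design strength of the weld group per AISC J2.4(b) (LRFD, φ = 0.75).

E48XX → F_EXX = 480 MPa.
t_e = 0.707 × 12 = 8.484 mm.
R_nwl = 0.6 × 480 × 8.484 × 270 × 10⁻³ = 659.7 kN (longitudinal, 2 welds).
R_nwt = 0.6 × 480 × 8.484 × 140 × 10⁻³ = 342.1 kN (transverse, base value).
(i) R_nwl + R_nwt = 1002 kN; (ii) 0.85 R_nwl + 1.5 R_nwt = 1074 kN.
R_n = max = 1074 kN [governs: (ii)]; φR_n = 805.4 kN.

φR_n ≈ 805 kN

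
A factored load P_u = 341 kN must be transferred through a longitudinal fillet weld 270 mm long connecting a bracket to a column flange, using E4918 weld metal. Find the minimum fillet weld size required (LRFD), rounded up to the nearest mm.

E49XX → F_EXX = 490 MPa.
Total weld length L = 270 mm.
Required throat t_e = P_u / (φ × 0.6 F_EXX × L) = 341 / (0.75 × 0.6 × 490 × 270 × 10⁻³) = 5.728 mm.
Required leg w = t_e / 0.707 = 8.101 mm → use 9 mm.

w = 9 mm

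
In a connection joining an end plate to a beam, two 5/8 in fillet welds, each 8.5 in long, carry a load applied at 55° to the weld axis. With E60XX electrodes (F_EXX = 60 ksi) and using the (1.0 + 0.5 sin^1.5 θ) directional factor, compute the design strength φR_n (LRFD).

t_e = 0.707 × 0.625 = 0.4419 in; A_we = 0.4419 × 17 = 7.512 in².
Directional factor: 1.0 + 0.5 sin^1.5(55°) = 1.371.
F_nw = 0.6 × 60 × 1.371 = 49.35 ksi.
φR_n = 0.75 × 49.35 × 7.512 = 278 kips.

φR_n ≈ 278 kips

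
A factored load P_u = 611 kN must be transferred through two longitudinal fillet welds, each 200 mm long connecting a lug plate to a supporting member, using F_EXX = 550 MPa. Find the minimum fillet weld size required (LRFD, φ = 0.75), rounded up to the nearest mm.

w = 9 mm

Total weld length L = 400 mm.
Required throat t_e = P_u / (φ × 0.6 F_EXX × L) = 611 / (0.75 × 0.6 × 550 × 400 × 10⁻³) = 6.172 mm.
Required leg w = t_e / 0.707 = 8.729 mm → use 9 mm.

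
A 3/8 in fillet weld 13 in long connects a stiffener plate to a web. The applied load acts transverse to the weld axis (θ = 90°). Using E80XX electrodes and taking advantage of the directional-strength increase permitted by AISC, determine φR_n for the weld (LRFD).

φR_n ≈ 186 kips

E80XX → F_EXX = 80 ksi.
t_e = 0.707 × 0.375 = 0.2651 in; A_we = 0.2651 × 13 = 3.447 in².
Directional factor: 1.0 + 0.5 sin^1.5(90°) = 1.5.
F_nw = 0.6 × 80 × 1.5 = 72 ksi.
φR_n = 0.75 × 72 × 3.447 = 186.1 kips.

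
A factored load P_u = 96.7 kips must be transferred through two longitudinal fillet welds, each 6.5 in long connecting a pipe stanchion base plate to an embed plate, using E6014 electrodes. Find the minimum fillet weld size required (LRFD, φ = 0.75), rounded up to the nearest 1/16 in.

E60XX → F_EXX = 60 ksi.
Total weld length L = 13 in.
Required throat t_e = P_u / (φ × 0.6 F_EXX × L) = 96.7 / (0.75 × 0.6 × 60 × 13) = 0.2755 in.
Required leg w = t_e / 0.707 = 0.3897 in → use 7/16 in.

w = 7/16 in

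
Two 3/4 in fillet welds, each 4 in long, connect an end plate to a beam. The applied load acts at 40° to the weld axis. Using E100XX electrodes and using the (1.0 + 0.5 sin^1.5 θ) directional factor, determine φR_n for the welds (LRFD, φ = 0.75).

E100XX → F_EXX = 100 ksi.
t_e = 0.707 × 0.75 = 0.5302 in; A_we = 0.5302 × 8 = 4.242 in².
Directional factor: 1.0 + 0.5 sin^1.5(40°) = 1.258.
F_nw = 0.6 × 100 × 1.258 = 75.46 ksi.
φR_n = 0.75 × 75.46 × 4.242 = 240.1 kips.

φR_n ≈ 240 kips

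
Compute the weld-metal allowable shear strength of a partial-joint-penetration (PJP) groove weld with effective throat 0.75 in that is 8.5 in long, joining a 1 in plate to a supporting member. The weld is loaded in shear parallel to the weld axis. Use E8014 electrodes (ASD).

E80XX → F_EXX = 80 ksi.
Effective throat (given) t_e = 0.75 in.
A_we = 0.75 × 8.5 = 6.375 in².
F_nw = 0.6 F_EXX = 48 ksi.
R_n/Ω = (48 × 6.375) / 2.0 = 153 kip.

R_n/Ω ≈ 153 kip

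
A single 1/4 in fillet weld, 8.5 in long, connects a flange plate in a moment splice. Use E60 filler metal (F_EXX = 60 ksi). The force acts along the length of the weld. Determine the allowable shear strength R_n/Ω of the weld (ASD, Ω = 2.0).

R_n/Ω ≈ 27 kip

Effective throat t_e = 0.707 × 0.25 = 0.1767 in.
Total length L = 8.5 in; A_we = 0.1767 × 8.5 = 1.502 in².
F_nw = 0.6 F_EXX = 0.6 × 60 = 36 ksi.
R_n = 36 × 1.502 = 54.09 kip; R_n/Ω = 54.09/2.0 = 27.04 kip.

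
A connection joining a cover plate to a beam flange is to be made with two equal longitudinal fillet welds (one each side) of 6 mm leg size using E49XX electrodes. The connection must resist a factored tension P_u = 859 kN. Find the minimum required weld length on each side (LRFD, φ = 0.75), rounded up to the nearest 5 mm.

E49XX → F_EXX = 490 MPa.
Throat t_e = 0.707 × 6 = 4.242 mm.
φr_n = 0.75 × 0.6 × 490 × 4.242 × 10⁻³ = 0.9354 kN/mm.
L_req = P_u / φr_n = 859 / 0.9354 = 918.4 mm total.
Per side: 918.4 / 2 = 459.2 mm.
Round up → use L = 460 mm on each side.

L = 460 mm on each side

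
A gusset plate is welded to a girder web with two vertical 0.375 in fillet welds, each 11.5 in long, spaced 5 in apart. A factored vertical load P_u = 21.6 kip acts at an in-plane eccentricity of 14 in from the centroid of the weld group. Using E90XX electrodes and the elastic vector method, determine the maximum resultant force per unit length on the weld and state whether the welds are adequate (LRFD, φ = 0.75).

f_max ≈ 5.22 kip/in; adequate

E90XX → F_EXX = 90 ksi.
Total weld length L_w = 23 in. Treat welds as unit-width lines.
Polar moment about centroid: J = 2[d³/12 + d(b/2)²] = 2[11.5³/12 + 11.5×2.5²] = 397.2 in³.
Direct shear f_v = P/L_w = 21.6 / 23 = 0.9391 kip/in (vertical).
Torsion M = P·e = 21.6 × 14 = 302.4 kip·in.
Critical point at (x, y) = (2.5, 5.75) from centroid. f_tx = M·y/J = 4.377 kip/in; f_ty = M·x/J = 1.903 kip/in.
Resultant f_max = √[f_tx² + (f_v + f_ty)²] = √[4.377² + (0.9391 + 1.903)²] = 5.219 kip/in.
Capacity per unit length: φr_n = 0.75 × 0.6 × 90 × (0.707 × 0.375) = 10.74 kip/in.
5.219 ≤ 10.74 → adequate.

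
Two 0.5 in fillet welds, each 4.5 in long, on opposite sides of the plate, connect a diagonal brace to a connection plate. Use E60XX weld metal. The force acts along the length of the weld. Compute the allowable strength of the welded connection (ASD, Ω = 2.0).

E60XX → F_EXX = 60 ksi.
Effective throat t_e = 0.707 × 0.5 = 0.3535 in.
Total length L = 9 in; A_we = 0.3535 × 9 = 3.181 in².
F_nw = 0.6 F_EXX = 0.6 × 60 = 36 ksi.
R_n = 36 × 3.181 = 114.5 kips; R_n/Ω = 114.5/2.0 = 57.27 kips.

R_n/Ω ≈ 57.3 kips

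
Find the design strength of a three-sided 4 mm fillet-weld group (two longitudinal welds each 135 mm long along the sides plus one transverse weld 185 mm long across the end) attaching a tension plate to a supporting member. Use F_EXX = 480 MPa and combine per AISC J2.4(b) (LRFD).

φR_n ≈ 310 kN

t_e = 0.707 × 4 = 2.828 mm.
R_nwl = 0.6 × 480 × 2.828 × 270 × 10⁻³ = 219.9 kN (longitudinal, 2 welds).
R_nwt = 0.6 × 480 × 2.828 × 185 × 10⁻³ = 150.7 kN (transverse, base value).
(i) R_nwl + R_nwt = 370.6 kN; (ii) 0.85 R_nwl + 1.5 R_nwt = 412.9 kN.
R_n = max = 412.9 kN [governs: (ii)]; φR_n = 309.7 kN.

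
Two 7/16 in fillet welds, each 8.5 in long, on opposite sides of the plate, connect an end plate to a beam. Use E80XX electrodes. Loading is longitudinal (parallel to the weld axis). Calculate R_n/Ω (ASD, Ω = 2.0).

E80XX → F_EXX = 80 ksi.
Effective throat t_e = 0.707 × 0.4375 = 0.3093 in.
Total length L = 17 in; A_we = 0.3093 × 17 = 5.258 in².
F_nw = 0.6 F_EXX = 0.6 × 80 = 48 ksi.
R_n = 48 × 5.258 = 252.4 kip; R_n/Ω = 252.4/2.0 = 126.2 kip.

R_n/Ω ≈ 126 kip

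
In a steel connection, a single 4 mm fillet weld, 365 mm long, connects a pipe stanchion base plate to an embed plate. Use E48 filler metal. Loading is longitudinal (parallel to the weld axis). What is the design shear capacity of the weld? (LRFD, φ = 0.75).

E48XX → F_EXX = 480 MPa.
Effective throat t_e = 0.707 × 4 = 2.828 mm.
Total length L = 365 mm; A_we = 2.828 × 365 = 1032 mm².
F_nw = 0.6 F_EXX = 0.6 × 480 = 288 MPa.
φR_n = 0.75 × 288 × 1032 × 10⁻³ = 223 kN.

φR_n ≈ 223 kN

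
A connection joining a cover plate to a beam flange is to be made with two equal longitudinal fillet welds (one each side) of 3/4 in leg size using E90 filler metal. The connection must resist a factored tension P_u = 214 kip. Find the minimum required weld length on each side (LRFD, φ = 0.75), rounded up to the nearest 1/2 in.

E90XX → F_EXX = 90 ksi.
Throat t_e = 0.707 × 0.75 = 0.5302 in.
φr_n = 0.75 × 0.6 × 90 × 0.5302 = 21.48 kip/in.
L_req = P_u / φr_n = 214 / 21.48 = 9.965 in total.
Per side: 9.965 / 2 = 4.983 in.
Round up → use L = 5 in on each side.

L = 5 in on each side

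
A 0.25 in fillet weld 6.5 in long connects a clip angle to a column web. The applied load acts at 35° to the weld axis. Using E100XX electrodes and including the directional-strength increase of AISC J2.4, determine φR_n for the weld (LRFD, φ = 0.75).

E100XX → F_EXX = 100 ksi.
t_e = 0.707 × 0.25 = 0.1767 in; A_we = 0.1767 × 6.5 = 1.149 in².
Directional factor: 1.0 + 0.5 sin^1.5(35°) = 1.217.
F_nw = 0.6 × 100 × 1.217 = 73.03 ksi.
φR_n = 0.75 × 73.03 × 1.149 = 62.93 kips.

φR_n ≈ 62.9 kips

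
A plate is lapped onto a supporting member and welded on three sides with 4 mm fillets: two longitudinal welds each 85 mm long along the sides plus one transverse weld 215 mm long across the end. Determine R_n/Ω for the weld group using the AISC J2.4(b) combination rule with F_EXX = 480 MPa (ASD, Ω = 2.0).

t_e = 0.707 × 4 = 2.828 mm.
R_nwl = 0.6 × 480 × 2.828 × 170 × 10⁻³ = 138.5 kN (longitudinal, 2 welds).
R_nwt = 0.6 × 480 × 2.828 × 215 × 10⁻³ = 175.1 kN (transverse, base value).
(i) R_nwl + R_nwt = 313.6 kN; (ii) 0.85 R_nwl + 1.5 R_nwt = 380.4 kN.
R_n = max = 380.4 kN [governs: (ii)]; R_n/Ω = 190.2 kN.

R_n/Ω ≈ 190 kN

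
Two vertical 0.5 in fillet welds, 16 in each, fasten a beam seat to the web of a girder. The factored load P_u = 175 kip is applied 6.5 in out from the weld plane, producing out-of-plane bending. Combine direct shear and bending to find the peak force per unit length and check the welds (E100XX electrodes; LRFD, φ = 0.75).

f_max ≈ 14.4 kip/in; adequate

E100XX → F_EXX = 100 ksi.
L_w = 2 × 16 = 32 in; section modulus (unit throat) S = 2 × L²/6 = 85.33 in².
Direct shear f_v = P/L_w = 175/32 = 5.469 kip/in.
Moment M = P × e = 175 × 6.5 = 1137.5 kip·in; bending f_b = M/S = 13.33 kip/in.
f_max = √(f_v² + f_b²) = √(5.469² + 13.33²) = 14.41 kip/in.
φr_n = 0.75 × 0.6 × 100 × (0.707 × 0.5) = 15.91 kip/in → adequate.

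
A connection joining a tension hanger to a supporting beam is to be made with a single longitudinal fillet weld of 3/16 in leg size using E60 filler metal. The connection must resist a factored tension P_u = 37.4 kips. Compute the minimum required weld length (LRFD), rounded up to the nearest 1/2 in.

L = 10.5 in

E60XX → F_EXX = 60 ksi.
Throat t_e = 0.707 × 0.1875 = 0.1326 in.
φr_n = 0.75 × 0.6 × 60 × 0.1326 = 3.579 kips/in.
L_req = P_u / φr_n = 37.4 / 3.579 = 10.45 in total.
Round up → use L = 10.5 in.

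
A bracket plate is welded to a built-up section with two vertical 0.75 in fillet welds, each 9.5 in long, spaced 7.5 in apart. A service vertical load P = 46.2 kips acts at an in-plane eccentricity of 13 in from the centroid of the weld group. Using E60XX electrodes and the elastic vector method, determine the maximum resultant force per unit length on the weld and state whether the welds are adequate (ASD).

f_max ≈ 10.5 kip/in; NOT adequate

E60XX → F_EXX = 60 ksi.
Total weld length L_w = 19 in. Treat welds as unit-width lines.
Polar moment about centroid: J = 2[d³/12 + d(b/2)²] = 2[9.5³/12 + 9.5×3.75²] = 410.1 in³.
Direct shear f_v = P/L_w = 46.2 / 19 = 2.432 kip/in (vertical).
Torsion M = P·e = 46.2 × 13 = 600.6 kip·in.
Critical point at (x, y) = (3.75, 4.75) from centroid. f_tx = M·y/J = 6.957 kip/in; f_ty = M·x/J = 5.492 kip/in.
Resultant f_max = √[f_tx² + (f_v + f_ty)²] = √[6.957² + (2.432 + 5.492)²] = 10.54 kip/in.
Capacity per unit length: r_n/Ω = (1/2.0) × 0.6 × 60 × (0.707 × 0.75) = 9.544 kip/in.
10.54 > 9.544 → NOT adequate.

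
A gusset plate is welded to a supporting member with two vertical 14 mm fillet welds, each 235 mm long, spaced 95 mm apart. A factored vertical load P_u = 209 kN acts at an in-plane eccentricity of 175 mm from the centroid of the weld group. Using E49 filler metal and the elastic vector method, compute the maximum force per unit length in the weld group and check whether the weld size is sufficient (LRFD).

E49XX → F_EXX = 490 MPa.
Total weld length L_w = 470 mm. Treat welds as unit-width lines.
Polar moment about centroid: J = 2[d³/12 + d(b/2)²] = 2[235³/12 + 235×47.5²] = 3223000 mm³.
Direct shear f_v = P/L_w = 209×10³ / 470 = 444.7 N/mm (vertical).
Torsion M = P·e = 209×10³ × 175 = 36575000 N·mm.
Critical point at (x, y) = (47.5, 117.5) from centroid. f_tx = M·y/J = 1333 N/mm; f_ty = M·x/J = 539 N/mm.
Resultant f_max = √[f_tx² + (f_v + f_ty)²] = √[1333² + (444.7 + 539)²] = 1657 N/mm.
Capacity per unit length: φr_n = 0.75 × 0.6 × 490 × (0.707 × 14) = 2183 N/mm.
1657 ≤ 2183 → adequate.

f_max ≈ 1660 N/mm; adequate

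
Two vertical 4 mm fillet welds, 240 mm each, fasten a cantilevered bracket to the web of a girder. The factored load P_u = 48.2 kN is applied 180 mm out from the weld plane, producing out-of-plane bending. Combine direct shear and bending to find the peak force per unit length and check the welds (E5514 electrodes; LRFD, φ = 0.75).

E55XX → F_EXX = 550 MPa.
L_w = 2 × 240 = 480 mm; section modulus (unit throat) S = 2 × L²/6 = 19200 mm².
Direct shear f_v = P/L_w = 48.2×10³/480 = 100.4 N/mm.
Moment M = P × e = 48.2×10³ × 180 = 8676000 N·mm; bending f_b = M/S = 451.9 N/mm.
f_max = √(f_v² + f_b²) = √(100.4² + 451.9²) = 462.9 N/mm.
φr_n = 0.75 × 0.6 × 550 × (0.707 × 4) = 699.9 N/mm → adequate.

f_max ≈ 463 N/mm; adequate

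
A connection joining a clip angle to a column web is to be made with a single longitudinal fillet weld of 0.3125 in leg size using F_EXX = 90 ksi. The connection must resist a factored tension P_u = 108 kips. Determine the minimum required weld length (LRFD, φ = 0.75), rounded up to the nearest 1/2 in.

L = 12.5 in

Throat t_e = 0.707 × 0.3125 = 0.2209 in.
φr_n = 0.75 × 0.6 × 90 × 0.2209 = 8.948 kips/in.
L_req = P_u / φr_n = 108 / 8.948 = 12.07 in total.
Round up → use L = 12.5 in.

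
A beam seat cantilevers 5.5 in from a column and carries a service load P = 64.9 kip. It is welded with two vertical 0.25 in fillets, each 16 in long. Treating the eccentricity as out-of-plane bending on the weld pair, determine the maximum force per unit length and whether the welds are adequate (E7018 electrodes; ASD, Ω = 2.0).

f_max ≈ 4.65 kip/in; NOT adequate

E70XX → F_EXX = 70 ksi.
L_w = 2 × 16 = 32 in; section modulus (unit throat) S = 2 × L²/6 = 85.33 in².
Direct shear f_v = P/L_w = 64.9/32 = 2.028 kip/in.
Moment M = P × e = 64.9 × 5.5 = 356.95 kip·in; bending f_b = M/S = 4.183 kip/in.
f_max = √(f_v² + f_b²) = √(2.028² + 4.183²) = 4.649 kip/in.
r_n/Ω = (1/2.0) × 0.6 × 70 × (0.707 × 0.25) = 3.712 kip/in → NOT adequate.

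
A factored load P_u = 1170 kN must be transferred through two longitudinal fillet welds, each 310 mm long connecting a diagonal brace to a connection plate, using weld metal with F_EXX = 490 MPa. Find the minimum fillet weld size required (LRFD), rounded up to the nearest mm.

Total weld length L = 620 mm.
Required throat t_e = P_u / (φ × 0.6 F_EXX × L) = 1170 / (0.75 × 0.6 × 490 × 620 × 10⁻³) = 8.558 mm.
Required leg w = t_e / 0.707 = 12.11 mm → use 13 mm.

w = 13 mm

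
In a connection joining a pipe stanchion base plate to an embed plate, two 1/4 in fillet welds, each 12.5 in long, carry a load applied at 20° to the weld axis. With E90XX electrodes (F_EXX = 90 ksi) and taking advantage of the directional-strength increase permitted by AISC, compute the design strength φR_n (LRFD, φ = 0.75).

t_e = 0.707 × 0.25 = 0.1767 in; A_we = 0.1767 × 25 = 4.419 in².
Directional factor: 1.0 + 0.5 sin^1.5(20°) = 1.1.
F_nw = 0.6 × 90 × 1.1 = 59.4 ksi.
φR_n = 0.75 × 59.4 × 4.419 = 196.9 kips.

φR_n ≈ 197 kips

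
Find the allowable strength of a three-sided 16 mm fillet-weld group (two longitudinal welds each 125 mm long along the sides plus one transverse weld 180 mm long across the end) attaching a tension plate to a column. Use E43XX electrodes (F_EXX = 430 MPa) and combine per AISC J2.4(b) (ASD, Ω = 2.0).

t_e = 0.707 × 16 = 11.31 mm.
R_nwl = 0.6 × 430 × 11.31 × 250 × 10⁻³ = 729.6 kN (longitudinal, 2 welds).
R_nwt = 0.6 × 430 × 11.31 × 180 × 10⁻³ = 525.3 kN (transverse, base value).
(i) R_nwl + R_nwt = 1255 kN; (ii) 0.85 R_nwl + 1.5 R_nwt = 1408 kN.
R_n = max = 1408 kN [governs: (ii)]; R_n/Ω = 704.1 kN.

R_n/Ω ≈ 704 kN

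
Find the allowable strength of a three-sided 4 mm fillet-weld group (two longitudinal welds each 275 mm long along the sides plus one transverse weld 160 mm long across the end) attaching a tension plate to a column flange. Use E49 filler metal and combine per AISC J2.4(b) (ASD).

R_n/Ω ≈ 295 kN

E49XX → F_EXX = 490 MPa.
t_e = 0.707 × 4 = 2.828 mm.
R_nwl = 0.6 × 490 × 2.828 × 550 × 10⁻³ = 457.3 kN (longitudinal, 2 welds).
R_nwt = 0.6 × 490 × 2.828 × 160 × 10⁻³ = 133 kN (transverse, base value).
(i) R_nwl + R_nwt = 590.3 kN; (ii) 0.85 R_nwl + 1.5 R_nwt = 588.2 kN.
R_n = max = 590.3 kN [governs: (i)]; R_n/Ω = 295.2 kN.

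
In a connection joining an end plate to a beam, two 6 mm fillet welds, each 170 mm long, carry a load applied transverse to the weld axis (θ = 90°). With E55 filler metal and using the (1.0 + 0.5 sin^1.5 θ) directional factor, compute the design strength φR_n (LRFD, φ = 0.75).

E55XX → F_EXX = 550 MPa.
t_e = 0.707 × 6 = 4.242 mm; A_we = 4.242 × 340 = 1442 mm².
Directional factor: 1.0 + 0.5 sin^1.5(90°) = 1.5.
F_nw = 0.6 × 550 × 1.5 = 495 MPa.
φR_n = 0.75 × 495 × 1442 × 10⁻³ = 535.4 kN.

φR_n ≈ 535 kN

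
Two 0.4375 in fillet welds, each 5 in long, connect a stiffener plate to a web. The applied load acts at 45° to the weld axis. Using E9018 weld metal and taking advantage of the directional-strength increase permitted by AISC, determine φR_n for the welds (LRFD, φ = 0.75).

φR_n ≈ 163 kip

E90XX → F_EXX = 90 ksi.
t_e = 0.707 × 0.4375 = 0.3093 in; A_we = 0.3093 × 10 = 3.093 in².
Directional factor: 1.0 + 0.5 sin^1.5(45°) = 1.297.
F_nw = 0.6 × 90 × 1.297 = 70.05 ksi.
φR_n = 0.75 × 70.05 × 3.093 = 162.5 kip.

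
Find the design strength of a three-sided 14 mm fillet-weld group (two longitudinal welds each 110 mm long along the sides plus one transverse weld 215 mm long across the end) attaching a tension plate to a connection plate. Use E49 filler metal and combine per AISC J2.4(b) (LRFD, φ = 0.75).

E49XX → F_EXX = 490 MPa.
t_e = 0.707 × 14 = 9.898 mm.
R_nwl = 0.6 × 490 × 9.898 × 220 × 10⁻³ = 640.2 kN (longitudinal, 2 welds).
R_nwt = 0.6 × 490 × 9.898 × 215 × 10⁻³ = 625.7 kN (transverse, base value).
(i) R_nwl + R_nwt = 1266 kN; (ii) 0.85 R_nwl + 1.5 R_nwt = 1483 kN.
R_n = max = 1483 kN [governs: (ii)]; φR_n = 1112 kN.

φR_n ≈ 1110 kN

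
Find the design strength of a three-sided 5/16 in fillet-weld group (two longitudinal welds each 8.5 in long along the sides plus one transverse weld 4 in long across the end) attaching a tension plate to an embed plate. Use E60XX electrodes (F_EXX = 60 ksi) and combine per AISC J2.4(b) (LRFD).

t_e = 0.707 × 0.3125 = 0.2209 in.
R_nwl = 0.6 × 60 × 0.2209 × 17 = 135.2 kip (longitudinal, 2 welds).
R_nwt = 0.6 × 60 × 0.2209 × 4 = 31.81 kip (transverse, base value).
(i) R_nwl + R_nwt = 167 kip; (ii) 0.85 R_nwl + 1.5 R_nwt = 162.7 kip.
R_n = max = 167 kip [governs: (i)]; φR_n = 125.3 kip.

φR_n ≈ 125 kip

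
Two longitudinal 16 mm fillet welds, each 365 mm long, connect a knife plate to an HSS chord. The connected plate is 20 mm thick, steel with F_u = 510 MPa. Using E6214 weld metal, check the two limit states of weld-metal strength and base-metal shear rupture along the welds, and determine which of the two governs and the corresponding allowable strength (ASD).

R_n/Ω ≈ 1540 kN (weld metal governs)

E62XX → F_EXX = 620 MPa.
t_e = 0.707 × 16 = 11.31 mm; L = 730 mm.
Weld metal: R_n/Ω = (1/2.0) × 0.6 × 620 × 11.31 × 730 × 10⁻³ = 1536 kN.
Base metal (shear rupture): R_n/Ω = (1/2.0) × 0.6 × 510 × 20 × 730 × 10⁻³ = 2234 kN.
Governing: weld metal.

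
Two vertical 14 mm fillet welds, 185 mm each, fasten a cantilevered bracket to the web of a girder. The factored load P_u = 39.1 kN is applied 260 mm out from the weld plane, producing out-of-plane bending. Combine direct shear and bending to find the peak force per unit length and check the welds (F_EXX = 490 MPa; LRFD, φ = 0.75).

f_max ≈ 897 N/mm; adequate

L_w = 2 × 185 = 370 mm; section modulus (unit throat) S = 2 × L²/6 = 11410 mm².
Direct shear f_v = P/L_w = 39.1×10³/370 = 105.7 N/mm.
Moment M = P × e = 39.1×10³ × 260 = 10166000 N·mm; bending f_b = M/S = 891.1 N/mm.
f_max = √(f_v² + f_b²) = √(105.7² + 891.1²) = 897.3 N/mm.
φr_n = 0.75 × 0.6 × 490 × (0.707 × 14) = 2183 N/mm → adequate.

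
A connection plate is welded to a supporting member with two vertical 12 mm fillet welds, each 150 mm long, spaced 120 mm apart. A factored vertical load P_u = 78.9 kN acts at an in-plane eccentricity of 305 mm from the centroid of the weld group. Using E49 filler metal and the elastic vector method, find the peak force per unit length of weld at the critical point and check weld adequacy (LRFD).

f_max ≈ 1580 N/mm; adequate

E49XX → F_EXX = 490 MPa.
Total weld length L_w = 300 mm. Treat welds as unit-width lines.
Polar moment about centroid: J = 2[d³/12 + d(b/2)²] = 2[150³/12 + 150×60²] = 1642000 mm³.
Direct shear f_v = P/L_w = 78.9×10³ / 300 = 263 N/mm (vertical).
Torsion M = P·e = 78.9×10³ × 305 = 24064000 N·mm.
Critical point at (x, y) = (60, 75) from centroid. f_tx = M·y/J = 1099 N/mm; f_ty = M·x/J = 879.1 N/mm.
Resultant f_max = √[f_tx² + (f_v + f_ty)²] = √[1099² + (263 + 879.1)²] = 1585 N/mm.
Capacity per unit length: φr_n = 0.75 × 0.6 × 490 × (0.707 × 12) = 1871 N/mm.
1585 ≤ 1871 → adequate.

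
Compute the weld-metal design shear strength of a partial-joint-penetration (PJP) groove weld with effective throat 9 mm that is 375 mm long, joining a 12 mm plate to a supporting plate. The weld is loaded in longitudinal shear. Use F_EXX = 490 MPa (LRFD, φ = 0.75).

Effective throat (given) t_e = 9 mm.
A_we = 9 × 375 = 3375 mm².
F_nw = 0.6 F_EXX = 294 MPa.
φR_n = 0.75 × 294 × 3375 × 10⁻³ = 744.2 kN.

φR_n ≈ 744 kN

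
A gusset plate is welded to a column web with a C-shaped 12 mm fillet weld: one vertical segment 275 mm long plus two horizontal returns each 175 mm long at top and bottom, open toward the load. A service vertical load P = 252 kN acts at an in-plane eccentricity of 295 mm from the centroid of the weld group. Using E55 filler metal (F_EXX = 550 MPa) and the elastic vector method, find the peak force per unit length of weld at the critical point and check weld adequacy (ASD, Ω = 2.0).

f_max ≈ 1630 N/mm; NOT adequate

Total weld length L_w = 625 mm. Treat welds as unit-width lines.
Centroid: x̄ = 2×175×87.5 / 625 = 49 mm from the vertical weld.
Polar moment about centroid: J = I_x + I_y = [275³/12 + 2×175×137.5²] + [275×49² + 2(175³/12 + 175×38.5²)] = 10420000 mm³.
Direct shear f_v = P/L_w = 252×10³ / 625 = 403.2 N/mm (vertical).
Torsion M = P·e = 252×10³ × 295 = 74340000 N·mm.
Critical point at (x, y) = (126, 137.5) from centroid. f_tx = M·y/J = 980.7 N/mm; f_ty = M·x/J = 898.7 N/mm.
Resultant f_max = √[f_tx² + (f_v + f_ty)²] = √[980.7² + (403.2 + 898.7)²] = 1630 N/mm.
Capacity per unit length: r_n/Ω = (1/2.0) × 0.6 × 550 × (0.707 × 12) = 1400 N/mm.
1630 > 1400 → NOT adequate.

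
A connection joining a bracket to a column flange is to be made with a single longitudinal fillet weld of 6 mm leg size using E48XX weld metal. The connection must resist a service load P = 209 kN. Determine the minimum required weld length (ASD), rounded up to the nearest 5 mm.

E48XX → F_EXX = 480 MPa.
Throat t_e = 0.707 × 6 = 4.242 mm.
r_n/Ω = (0.6 × 480 × 4.242) / 2.0 = 610.8 N/mm = 0.6108 kN/mm.
L_req = P / (r_n/Ω) = 209 / 0.6108 = 342.1 mm total.
Round up → use L = 345 mm.

L = 345 mm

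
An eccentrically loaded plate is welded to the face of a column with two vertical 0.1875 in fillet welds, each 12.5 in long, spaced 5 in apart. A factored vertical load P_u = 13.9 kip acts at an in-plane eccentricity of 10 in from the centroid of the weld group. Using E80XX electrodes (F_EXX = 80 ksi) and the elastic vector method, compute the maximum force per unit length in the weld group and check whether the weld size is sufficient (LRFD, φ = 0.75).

Total weld length L_w = 25 in. Treat welds as unit-width lines.
Polar moment about centroid: J = 2[d³/12 + d(b/2)²] = 2[12.5³/12 + 12.5×2.5²] = 481.8 in³.
Direct shear f_v = P/L_w = 13.9 / 25 = 0.556 kip/in (vertical).
Torsion M = P·e = 13.9 × 10 = 139 kip·in.
Critical point at (x, y) = (2.5, 6.25) from centroid. f_tx = M·y/J = 1.803 kip/in; f_ty = M·x/J = 0.7213 kip/in.
Resultant f_max = √[f_tx² + (f_v + f_ty)²] = √[1.803² + (0.556 + 0.7213)²] = 2.21 kip/in.
Capacity per unit length: φr_n = 0.75 × 0.6 × 80 × (0.707 × 0.1875) = 4.772 kip/in.
2.21 ≤ 4.772 → adequate.

f_max ≈ 2.21 kip/in; adequate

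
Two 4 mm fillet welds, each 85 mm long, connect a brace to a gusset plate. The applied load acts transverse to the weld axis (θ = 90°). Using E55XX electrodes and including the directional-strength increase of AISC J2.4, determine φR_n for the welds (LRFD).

E55XX → F_EXX = 550 MPa.
t_e = 0.707 × 4 = 2.828 mm; A_we = 2.828 × 170 = 480.8 mm².
Directional factor: 1.0 + 0.5 sin^1.5(90°) = 1.5.
F_nw = 0.6 × 550 × 1.5 = 495 MPa.
φR_n = 0.75 × 495 × 480.8 × 10⁻³ = 178.5 kN.

φR_n ≈ 178 kN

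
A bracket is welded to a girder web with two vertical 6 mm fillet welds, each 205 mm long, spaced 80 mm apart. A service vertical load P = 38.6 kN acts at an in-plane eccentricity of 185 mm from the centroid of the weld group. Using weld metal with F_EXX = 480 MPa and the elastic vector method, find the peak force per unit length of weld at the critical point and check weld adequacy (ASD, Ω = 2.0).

Total weld length L_w = 410 mm. Treat welds as unit-width lines.
Polar moment about centroid: J = 2[d³/12 + d(b/2)²] = 2[205³/12 + 205×40²] = 2092000 mm³.
Direct shear f_v = P/L_w = 38.6×10³ / 410 = 94.15 N/mm (vertical).
Torsion M = P·e = 38.6×10³ × 185 = 7141000 N·mm.
Critical point at (x, y) = (40, 102.5) from centroid. f_tx = M·y/J = 349.9 N/mm; f_ty = M·x/J = 136.5 N/mm.
Resultant f_max = √[f_tx² + (f_v + f_ty)²] = √[349.9² + (94.15 + 136.5)²] = 419.1 N/mm.
Capacity per unit length: r_n/Ω = (1/2.0) × 0.6 × 480 × (0.707 × 6) = 610.8 N/mm.
419.1 ≤ 610.8 → adequate.

f_max ≈ 419 N/mm; adequate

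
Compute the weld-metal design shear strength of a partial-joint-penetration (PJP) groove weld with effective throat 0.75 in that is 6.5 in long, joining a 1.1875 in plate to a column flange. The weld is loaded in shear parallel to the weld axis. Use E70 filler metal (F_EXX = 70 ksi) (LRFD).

φR_n ≈ 154 kips

Effective throat (given) t_e = 0.75 in.
A_we = 0.75 × 6.5 = 4.875 in².
F_nw = 0.6 F_EXX = 42 ksi.
φR_n = 0.75 × 42 × 4.875 = 153.6 kips.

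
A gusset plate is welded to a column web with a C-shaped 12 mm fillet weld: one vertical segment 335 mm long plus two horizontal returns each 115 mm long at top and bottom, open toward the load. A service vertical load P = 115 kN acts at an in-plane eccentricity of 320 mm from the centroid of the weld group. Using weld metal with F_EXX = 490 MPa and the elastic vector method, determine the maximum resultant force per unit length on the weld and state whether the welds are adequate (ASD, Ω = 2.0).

f_max ≈ 801 N/mm; adequate

Total weld length L_w = 565 mm. Treat welds as unit-width lines.
Centroid: x̄ = 2×115×57.5 / 565 = 23.41 mm from the vertical weld.
Polar moment about centroid: J = I_x + I_y = [335³/12 + 2×115×167.5²] + [335×23.41² + 2(115³/12 + 115×34.09²)] = 10290000 mm³.
Direct shear f_v = P/L_w = 115×10³ / 565 = 203.5 N/mm (vertical).
Torsion M = P·e = 115×10³ × 320 = 36800000 N·mm.
Critical point at (x, y) = (91.59, 167.5) from centroid. f_tx = M·y/J = 599 N/mm; f_ty = M·x/J = 327.6 N/mm.
Resultant f_max = √[f_tx² + (f_v + f_ty)²] = √[599² + (203.5 + 327.6)²] = 800.5 N/mm.
Capacity per unit length: r_n/Ω = (1/2.0) × 0.6 × 490 × (0.707 × 12) = 1247 N/mm.
800.5 ≤ 1247 → adequate.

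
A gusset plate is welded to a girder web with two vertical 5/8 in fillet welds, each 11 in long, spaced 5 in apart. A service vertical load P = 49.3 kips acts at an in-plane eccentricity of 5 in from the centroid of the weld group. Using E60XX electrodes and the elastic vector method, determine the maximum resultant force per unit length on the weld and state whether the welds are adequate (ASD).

f_max ≈ 5.47 kip/in; adequate

E60XX → F_EXX = 60 ksi.
Total weld length L_w = 22 in. Treat welds as unit-width lines.
Polar moment about centroid: J = 2[d³/12 + d(b/2)²] = 2[11³/12 + 11×2.5²] = 359.3 in³.
Direct shear f_v = P/L_w = 49.3 / 22 = 2.241 kip/in (vertical).
Torsion M = P·e = 49.3 × 5 = 246.5 kip·in.
Critical point at (x, y) = (2.5, 5.5) from centroid. f_tx = M·y/J = 3.773 kip/in; f_ty = M·x/J = 1.715 kip/in.
Resultant f_max = √[f_tx² + (f_v + f_ty)²] = √[3.773² + (2.241 + 1.715)²] = 5.467 kip/in.
Capacity per unit length: r_n/Ω = (1/2.0) × 0.6 × 60 × (0.707 × 0.625) = 7.954 kip/in.
5.467 ≤ 7.954 → adequate.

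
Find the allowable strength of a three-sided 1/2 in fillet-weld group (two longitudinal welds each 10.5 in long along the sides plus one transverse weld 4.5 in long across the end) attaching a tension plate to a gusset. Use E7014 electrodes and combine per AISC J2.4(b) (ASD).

E70XX → F_EXX = 70 ksi.
t_e = 0.707 × 0.5 = 0.3535 in.
R_nwl = 0.6 × 70 × 0.3535 × 21 = 311.8 kips (longitudinal, 2 welds).
R_nwt = 0.6 × 70 × 0.3535 × 4.5 = 66.81 kips (transverse, base value).
(i) R_nwl + R_nwt = 378.6 kips; (ii) 0.85 R_nwl + 1.5 R_nwt = 365.2 kips.
R_n = max = 378.6 kips [governs: (i)]; R_n/Ω = 189.3 kips.

R_n/Ω ≈ 189 kips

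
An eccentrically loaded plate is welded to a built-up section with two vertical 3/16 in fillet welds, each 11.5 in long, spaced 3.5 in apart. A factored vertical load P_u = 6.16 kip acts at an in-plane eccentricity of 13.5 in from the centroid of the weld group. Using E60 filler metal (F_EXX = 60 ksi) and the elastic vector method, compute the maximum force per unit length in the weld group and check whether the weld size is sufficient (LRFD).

f_max ≈ 1.64 kip/in; adequate

Total weld length L_w = 23 in. Treat welds as unit-width lines.
Polar moment about centroid: J = 2[d³/12 + d(b/2)²] = 2[11.5³/12 + 11.5×1.75²] = 323.9 in³.
Direct shear f_v = P/L_w = 6.16 / 23 = 0.2678 kip/in (vertical).
Torsion M = P·e = 6.16 × 13.5 = 83.16 kip·in.
Critical point at (x, y) = (1.75, 5.75) from centroid. f_tx = M·y/J = 1.476 kip/in; f_ty = M·x/J = 0.4493 kip/in.
Resultant f_max = √[f_tx² + (f_v + f_ty)²] = √[1.476² + (0.2678 + 0.4493)²] = 1.641 kip/in.
Capacity per unit length: φr_n = 0.75 × 0.6 × 60 × (0.707 × 0.1875) = 3.579 kip/in.
1.641 ≤ 3.579 → adequate.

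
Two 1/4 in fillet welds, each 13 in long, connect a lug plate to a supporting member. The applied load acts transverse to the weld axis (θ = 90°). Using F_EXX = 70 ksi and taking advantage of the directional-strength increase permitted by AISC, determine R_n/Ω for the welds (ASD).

R_n/Ω ≈ 145 kip

t_e = 0.707 × 0.25 = 0.1767 in; A_we = 0.1767 × 26 = 4.595 in².
Directional factor: 1.0 + 0.5 sin^1.5(90°) = 1.5.
F_nw = 0.6 × 70 × 1.5 = 63 ksi.
R_n/Ω = (63 × 4.595) / 2.0 = 144.8 kip.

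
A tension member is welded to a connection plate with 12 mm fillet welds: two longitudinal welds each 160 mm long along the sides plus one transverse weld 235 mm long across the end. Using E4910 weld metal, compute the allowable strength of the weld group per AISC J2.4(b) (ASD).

R_n/Ω ≈ 779 kN

E49XX → F_EXX = 490 MPa.
t_e = 0.707 × 12 = 8.484 mm.
R_nwl = 0.6 × 490 × 8.484 × 320 × 10⁻³ = 798.2 kN (longitudinal, 2 welds).
R_nwt = 0.6 × 490 × 8.484 × 235 × 10⁻³ = 586.2 kN (transverse, base value).
(i) R_nwl + R_nwt = 1384 kN; (ii) 0.85 R_nwl + 1.5 R_nwt = 1558 kN.
R_n = max = 1558 kN [governs: (ii)]; R_n/Ω = 778.8 kN.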